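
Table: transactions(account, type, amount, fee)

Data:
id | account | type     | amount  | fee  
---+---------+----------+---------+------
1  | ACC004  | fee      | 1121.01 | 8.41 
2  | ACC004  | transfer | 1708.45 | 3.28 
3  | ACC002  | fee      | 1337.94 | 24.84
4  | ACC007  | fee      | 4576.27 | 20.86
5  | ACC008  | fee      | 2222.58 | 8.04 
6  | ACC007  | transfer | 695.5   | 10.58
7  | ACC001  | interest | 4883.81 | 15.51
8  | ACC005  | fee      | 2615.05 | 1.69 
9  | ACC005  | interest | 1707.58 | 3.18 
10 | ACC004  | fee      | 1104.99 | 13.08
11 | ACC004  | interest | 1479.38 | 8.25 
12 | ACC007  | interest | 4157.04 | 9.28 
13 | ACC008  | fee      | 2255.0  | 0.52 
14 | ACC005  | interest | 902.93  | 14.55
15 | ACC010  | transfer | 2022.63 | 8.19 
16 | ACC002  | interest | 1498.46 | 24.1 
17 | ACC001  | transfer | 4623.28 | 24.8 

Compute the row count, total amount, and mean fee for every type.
SELECT type,
       COUNT(*) as cnt,
       SUM(amount) as total_amount,
       AVG(fee) as avg_fee
FROM transactions
GROUP BY type

Result:
  fee: 7 records, 15232.84 total amount, 11.06 avg fee
  interest: 6 records, 14629.20 total amount, 12.48 avg fee
  transfer: 4 records, 9049.86 total amount, 11.71 avg fee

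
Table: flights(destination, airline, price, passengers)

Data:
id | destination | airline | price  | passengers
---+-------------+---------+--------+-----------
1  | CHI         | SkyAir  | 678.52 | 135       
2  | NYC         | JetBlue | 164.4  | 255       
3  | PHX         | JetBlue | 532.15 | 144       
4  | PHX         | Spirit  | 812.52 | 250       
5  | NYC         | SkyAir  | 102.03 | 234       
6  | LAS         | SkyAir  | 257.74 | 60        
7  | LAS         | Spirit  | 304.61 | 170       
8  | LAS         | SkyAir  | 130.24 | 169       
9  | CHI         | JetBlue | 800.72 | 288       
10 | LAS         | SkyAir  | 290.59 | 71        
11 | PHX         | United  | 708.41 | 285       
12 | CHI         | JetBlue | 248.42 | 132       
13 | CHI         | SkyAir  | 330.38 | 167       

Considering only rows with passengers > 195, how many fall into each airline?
SELECT airline, COUNT(*)
FROM flights
WHERE passengers > 195
GROUP BY airline

Note: WHERE filters rows before grouping.

Result:
  JetBlue: 2
  SkyAir: 1
  Spirit: 1
  United: 1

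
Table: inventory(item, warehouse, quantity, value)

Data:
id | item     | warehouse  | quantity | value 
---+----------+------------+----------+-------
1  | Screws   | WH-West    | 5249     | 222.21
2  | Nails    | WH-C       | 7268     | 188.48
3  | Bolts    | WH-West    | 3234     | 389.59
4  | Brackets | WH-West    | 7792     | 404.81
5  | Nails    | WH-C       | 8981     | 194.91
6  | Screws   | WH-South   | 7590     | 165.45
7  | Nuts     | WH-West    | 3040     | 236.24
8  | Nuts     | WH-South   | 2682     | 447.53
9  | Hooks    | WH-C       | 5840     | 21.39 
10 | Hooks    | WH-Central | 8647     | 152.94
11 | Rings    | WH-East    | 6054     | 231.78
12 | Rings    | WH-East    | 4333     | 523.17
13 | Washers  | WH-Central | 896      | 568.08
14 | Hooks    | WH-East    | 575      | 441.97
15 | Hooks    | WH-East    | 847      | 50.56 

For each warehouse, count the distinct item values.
SELECT warehouse, COUNT(DISTINCT item)
FROM inventory
GROUP BY warehouse

Result:
  WH-C: 2 distinct
  WH-Central: 2 distinct
  WH-East: 2 distinct
  WH-South: 2 distinct
  WH-West: 4 distinct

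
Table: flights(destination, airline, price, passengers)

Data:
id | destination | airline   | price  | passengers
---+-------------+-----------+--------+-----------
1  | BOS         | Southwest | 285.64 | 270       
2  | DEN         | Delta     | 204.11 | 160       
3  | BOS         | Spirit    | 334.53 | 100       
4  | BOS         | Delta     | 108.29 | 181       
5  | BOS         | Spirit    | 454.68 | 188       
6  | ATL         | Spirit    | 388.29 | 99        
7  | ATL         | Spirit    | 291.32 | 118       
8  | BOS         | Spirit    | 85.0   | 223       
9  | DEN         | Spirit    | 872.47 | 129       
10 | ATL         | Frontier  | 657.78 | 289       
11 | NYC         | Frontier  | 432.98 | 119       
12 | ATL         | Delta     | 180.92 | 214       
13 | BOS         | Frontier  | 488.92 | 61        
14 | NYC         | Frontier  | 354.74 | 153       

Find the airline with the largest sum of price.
SELECT airline, SUM(price) as val
FROM flights
GROUP BY airline
ORDER BY val DESC
LIMIT 1

Result: Spirit with sum(price) = 2426.29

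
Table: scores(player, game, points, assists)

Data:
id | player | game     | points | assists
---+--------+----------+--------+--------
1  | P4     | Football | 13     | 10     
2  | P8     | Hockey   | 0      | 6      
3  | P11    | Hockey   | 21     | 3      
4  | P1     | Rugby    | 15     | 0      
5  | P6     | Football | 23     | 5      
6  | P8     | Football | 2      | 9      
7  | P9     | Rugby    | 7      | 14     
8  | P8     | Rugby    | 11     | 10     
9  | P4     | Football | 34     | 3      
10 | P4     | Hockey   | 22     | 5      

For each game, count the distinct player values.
SELECT game, COUNT(DISTINCT player)
FROM scores
GROUP BY game

Result:
  Football: 3 distinct
  Hockey: 3 distinct
  Rugby: 3 distinct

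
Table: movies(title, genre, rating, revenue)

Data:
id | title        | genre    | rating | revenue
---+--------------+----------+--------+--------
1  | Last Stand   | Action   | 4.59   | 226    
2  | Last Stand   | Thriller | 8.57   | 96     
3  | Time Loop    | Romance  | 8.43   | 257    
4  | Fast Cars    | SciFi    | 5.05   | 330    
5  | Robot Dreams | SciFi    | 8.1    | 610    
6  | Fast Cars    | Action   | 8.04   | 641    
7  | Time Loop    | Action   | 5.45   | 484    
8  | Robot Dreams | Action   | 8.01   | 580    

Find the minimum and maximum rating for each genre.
SELECT genre, MIN(rating), MAX(rating)
FROM movies
GROUP BY genre

Result:
  Action: min=4.59, max=8.04
  Romance: min=8.43, max=8.43
  SciFi: min=5.05, max=8.10
  Thriller: min=8.57, max=8.57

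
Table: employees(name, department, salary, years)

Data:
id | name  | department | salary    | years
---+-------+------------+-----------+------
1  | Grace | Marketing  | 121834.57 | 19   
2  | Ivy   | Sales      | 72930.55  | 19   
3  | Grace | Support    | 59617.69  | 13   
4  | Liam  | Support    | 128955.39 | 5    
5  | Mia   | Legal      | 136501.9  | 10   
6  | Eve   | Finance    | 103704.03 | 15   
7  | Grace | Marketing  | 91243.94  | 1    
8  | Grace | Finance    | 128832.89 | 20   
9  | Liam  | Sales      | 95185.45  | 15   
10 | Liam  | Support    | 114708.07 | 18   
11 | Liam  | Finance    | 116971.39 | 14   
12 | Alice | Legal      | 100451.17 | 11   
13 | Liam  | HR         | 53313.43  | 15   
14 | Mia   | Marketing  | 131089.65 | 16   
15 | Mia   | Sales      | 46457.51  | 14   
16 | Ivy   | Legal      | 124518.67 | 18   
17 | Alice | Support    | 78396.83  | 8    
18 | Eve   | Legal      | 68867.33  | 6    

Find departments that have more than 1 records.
SELECT department, COUNT(*) as cnt
FROM employees
GROUP BY department
HAVING COUNT(*) > 1

Result:
  Finance: 3
  Legal: 4
  Marketing: 3
  Sales: 3
  Support: 4

Note: HAVING filters groups after aggregation, WHERE filters rows before.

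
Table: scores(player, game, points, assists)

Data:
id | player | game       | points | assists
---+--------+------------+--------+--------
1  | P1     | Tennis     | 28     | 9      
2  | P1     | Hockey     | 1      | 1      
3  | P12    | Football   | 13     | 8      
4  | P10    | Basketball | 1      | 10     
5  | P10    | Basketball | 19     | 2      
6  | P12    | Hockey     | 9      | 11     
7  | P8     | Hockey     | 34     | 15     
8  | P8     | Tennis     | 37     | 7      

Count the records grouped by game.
SELECT game, COUNT(*) as count
FROM scores
GROUP BY game

Result:
  Basketball: 2
  Football: 1
  Hockey: 3
  Tennis: 2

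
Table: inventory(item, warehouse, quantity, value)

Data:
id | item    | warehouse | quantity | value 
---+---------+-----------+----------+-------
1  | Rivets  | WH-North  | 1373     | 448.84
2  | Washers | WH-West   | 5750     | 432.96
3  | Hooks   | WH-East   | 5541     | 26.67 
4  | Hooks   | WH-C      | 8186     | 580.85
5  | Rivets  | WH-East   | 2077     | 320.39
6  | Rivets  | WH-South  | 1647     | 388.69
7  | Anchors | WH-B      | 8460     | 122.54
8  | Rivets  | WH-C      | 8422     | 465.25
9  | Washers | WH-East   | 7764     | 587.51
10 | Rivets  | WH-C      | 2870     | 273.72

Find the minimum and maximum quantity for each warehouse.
SELECT warehouse, MIN(quantity), MAX(quantity)
FROM inventory
GROUP BY warehouse

Result:
  WH-B: min=8460, max=8460
  WH-C: min=2870, max=8422
  WH-East: min=2077, max=7764
  WH-North: min=1373, max=1373
  WH-South: min=1647, max=1647
  WH-West: min=5750, max=5750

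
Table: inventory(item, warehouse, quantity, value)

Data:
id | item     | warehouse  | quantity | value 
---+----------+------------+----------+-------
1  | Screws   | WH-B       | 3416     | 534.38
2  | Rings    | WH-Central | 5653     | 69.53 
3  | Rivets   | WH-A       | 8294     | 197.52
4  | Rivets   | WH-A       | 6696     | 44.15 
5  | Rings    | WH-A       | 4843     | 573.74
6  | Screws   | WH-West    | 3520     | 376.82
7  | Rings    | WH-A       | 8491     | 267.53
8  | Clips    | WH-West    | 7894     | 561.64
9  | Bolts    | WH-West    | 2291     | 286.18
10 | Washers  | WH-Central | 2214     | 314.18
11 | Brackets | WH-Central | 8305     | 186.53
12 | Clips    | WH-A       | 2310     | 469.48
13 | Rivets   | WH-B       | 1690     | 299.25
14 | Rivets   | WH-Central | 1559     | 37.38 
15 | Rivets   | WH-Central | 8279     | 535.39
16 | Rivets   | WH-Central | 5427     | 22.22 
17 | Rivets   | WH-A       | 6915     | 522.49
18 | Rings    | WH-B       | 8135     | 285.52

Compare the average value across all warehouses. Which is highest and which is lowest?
SELECT warehouse, AVG(value)
FROM inventory
GROUP BY warehouse
ORDER BY AVG(value)

All groups:
  WH-Central: 194.21
  WH-A: 345.82
  WH-B: 373.05
  WH-West: 408.21

Highest: WH-West (408.21)
Lowest: WH-Central (194.21)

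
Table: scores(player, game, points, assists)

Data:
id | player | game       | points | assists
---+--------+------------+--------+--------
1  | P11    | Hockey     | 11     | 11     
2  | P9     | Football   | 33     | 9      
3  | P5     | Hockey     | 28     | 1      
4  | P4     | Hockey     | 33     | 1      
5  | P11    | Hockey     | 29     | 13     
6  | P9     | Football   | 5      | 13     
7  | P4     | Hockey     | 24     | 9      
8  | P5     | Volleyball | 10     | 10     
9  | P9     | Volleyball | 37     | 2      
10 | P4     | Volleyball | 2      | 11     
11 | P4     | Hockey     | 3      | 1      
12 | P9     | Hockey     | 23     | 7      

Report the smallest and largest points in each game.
SELECT game, MIN(points), MAX(points)
FROM scores
GROUP BY game

Result:
  Football: min=5, max=33
  Hockey: min=3, max=33
  Volleyball: min=2, max=37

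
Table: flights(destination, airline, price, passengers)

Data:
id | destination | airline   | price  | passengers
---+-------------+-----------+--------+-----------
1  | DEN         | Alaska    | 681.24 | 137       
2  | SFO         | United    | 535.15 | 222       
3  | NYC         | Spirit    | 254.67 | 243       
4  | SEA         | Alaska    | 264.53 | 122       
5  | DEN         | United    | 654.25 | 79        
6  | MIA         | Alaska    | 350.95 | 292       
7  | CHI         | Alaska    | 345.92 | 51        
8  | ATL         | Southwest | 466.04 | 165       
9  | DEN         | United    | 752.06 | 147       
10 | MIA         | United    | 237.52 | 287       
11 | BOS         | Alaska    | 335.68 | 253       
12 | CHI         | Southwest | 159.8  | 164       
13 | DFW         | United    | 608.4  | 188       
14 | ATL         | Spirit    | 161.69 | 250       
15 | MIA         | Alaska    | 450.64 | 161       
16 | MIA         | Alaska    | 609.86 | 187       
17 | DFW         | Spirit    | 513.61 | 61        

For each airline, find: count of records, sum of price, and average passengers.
SELECT airline,
       COUNT(*) as cnt,
       SUM(price) as total_price,
       AVG(passengers) as avg_passengers
FROM flights
GROUP BY airline

Result:
  Alaska: 7 records, 3038.82 total price, 171.86 avg passengers
  Southwest: 2 records, 625.84 total price, 164.50 avg passengers
  Spirit: 3 records, 929.97 total price, 184.67 avg passengers
  United: 5 records, 2787.38 total price, 184.60 avg passengers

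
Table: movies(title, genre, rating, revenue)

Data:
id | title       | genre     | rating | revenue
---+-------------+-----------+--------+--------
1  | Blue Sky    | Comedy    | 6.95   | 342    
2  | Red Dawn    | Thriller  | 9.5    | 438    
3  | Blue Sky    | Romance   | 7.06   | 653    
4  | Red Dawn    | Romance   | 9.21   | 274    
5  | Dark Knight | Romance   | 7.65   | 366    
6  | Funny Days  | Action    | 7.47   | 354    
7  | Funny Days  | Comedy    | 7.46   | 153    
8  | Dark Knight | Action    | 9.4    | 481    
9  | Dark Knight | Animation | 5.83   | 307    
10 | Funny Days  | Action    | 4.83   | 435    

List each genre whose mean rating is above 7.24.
SELECT genre, AVG(rating)
FROM movies
GROUP BY genre
HAVING AVG(rating) > 7.24

Result:
  Romance: avg=7.97
  Thriller: avg=9.50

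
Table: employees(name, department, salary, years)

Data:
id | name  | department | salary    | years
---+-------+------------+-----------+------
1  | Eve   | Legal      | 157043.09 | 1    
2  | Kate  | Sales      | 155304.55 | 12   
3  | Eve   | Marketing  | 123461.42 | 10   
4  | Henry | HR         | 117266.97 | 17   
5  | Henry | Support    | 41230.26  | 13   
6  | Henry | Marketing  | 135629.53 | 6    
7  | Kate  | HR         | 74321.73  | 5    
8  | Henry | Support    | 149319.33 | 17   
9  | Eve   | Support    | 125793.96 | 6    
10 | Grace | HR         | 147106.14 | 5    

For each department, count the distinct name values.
SELECT department, COUNT(DISTINCT name)
FROM employees
GROUP BY department

Result:
  HR: 3 distinct
  Legal: 1 distinct
  Marketing: 2 distinct
  Sales: 1 distinct
  Support: 2 distinct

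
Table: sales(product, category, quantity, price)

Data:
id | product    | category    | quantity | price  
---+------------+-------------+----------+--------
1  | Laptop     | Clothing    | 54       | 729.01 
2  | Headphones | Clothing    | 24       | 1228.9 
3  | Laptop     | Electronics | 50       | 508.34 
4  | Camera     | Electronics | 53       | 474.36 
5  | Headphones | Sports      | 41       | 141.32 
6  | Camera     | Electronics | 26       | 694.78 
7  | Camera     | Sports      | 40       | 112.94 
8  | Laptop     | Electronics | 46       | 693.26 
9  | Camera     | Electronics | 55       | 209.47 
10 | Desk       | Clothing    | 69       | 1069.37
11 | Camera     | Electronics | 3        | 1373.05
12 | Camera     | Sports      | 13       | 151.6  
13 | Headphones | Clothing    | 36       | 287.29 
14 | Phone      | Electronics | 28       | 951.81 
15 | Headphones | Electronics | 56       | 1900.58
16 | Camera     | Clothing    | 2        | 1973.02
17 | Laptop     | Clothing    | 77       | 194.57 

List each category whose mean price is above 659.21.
SELECT category, AVG(price)
FROM sales
GROUP BY category
HAVING AVG(price) > 659.21

Result:
  Clothing: avg=913.69
  Electronics: avg=850.71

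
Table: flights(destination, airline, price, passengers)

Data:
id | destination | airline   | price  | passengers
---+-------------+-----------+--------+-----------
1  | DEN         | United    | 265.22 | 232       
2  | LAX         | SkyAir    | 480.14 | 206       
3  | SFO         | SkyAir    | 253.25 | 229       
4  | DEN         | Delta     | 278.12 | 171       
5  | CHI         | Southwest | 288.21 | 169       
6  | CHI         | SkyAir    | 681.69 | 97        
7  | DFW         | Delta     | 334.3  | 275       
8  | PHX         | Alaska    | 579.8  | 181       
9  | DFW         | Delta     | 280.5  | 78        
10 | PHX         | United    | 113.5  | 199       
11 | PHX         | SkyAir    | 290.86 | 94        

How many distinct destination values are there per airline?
SELECT airline, COUNT(DISTINCT destination)
FROM flights
GROUP BY airline

Result:
  Alaska: 1 distinct
  Delta: 2 distinct
  SkyAir: 4 distinct
  Southwest: 1 distinct
  United: 2 distinct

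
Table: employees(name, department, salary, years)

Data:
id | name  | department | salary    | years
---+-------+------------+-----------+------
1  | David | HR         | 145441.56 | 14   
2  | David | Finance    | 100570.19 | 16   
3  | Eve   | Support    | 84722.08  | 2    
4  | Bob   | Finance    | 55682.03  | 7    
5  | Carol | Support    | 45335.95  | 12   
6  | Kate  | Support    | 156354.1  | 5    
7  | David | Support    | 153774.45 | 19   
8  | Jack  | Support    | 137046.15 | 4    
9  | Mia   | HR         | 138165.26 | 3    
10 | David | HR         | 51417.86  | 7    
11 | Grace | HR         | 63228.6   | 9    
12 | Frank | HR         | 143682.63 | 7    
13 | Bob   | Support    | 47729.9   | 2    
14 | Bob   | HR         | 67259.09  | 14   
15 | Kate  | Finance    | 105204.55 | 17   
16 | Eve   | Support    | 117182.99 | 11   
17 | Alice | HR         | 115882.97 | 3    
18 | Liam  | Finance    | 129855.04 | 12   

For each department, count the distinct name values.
SELECT department, COUNT(DISTINCT name)
FROM employees
GROUP BY department

Result:
  Finance: 4 distinct
  HR: 6 distinct
  Support: 6 distinct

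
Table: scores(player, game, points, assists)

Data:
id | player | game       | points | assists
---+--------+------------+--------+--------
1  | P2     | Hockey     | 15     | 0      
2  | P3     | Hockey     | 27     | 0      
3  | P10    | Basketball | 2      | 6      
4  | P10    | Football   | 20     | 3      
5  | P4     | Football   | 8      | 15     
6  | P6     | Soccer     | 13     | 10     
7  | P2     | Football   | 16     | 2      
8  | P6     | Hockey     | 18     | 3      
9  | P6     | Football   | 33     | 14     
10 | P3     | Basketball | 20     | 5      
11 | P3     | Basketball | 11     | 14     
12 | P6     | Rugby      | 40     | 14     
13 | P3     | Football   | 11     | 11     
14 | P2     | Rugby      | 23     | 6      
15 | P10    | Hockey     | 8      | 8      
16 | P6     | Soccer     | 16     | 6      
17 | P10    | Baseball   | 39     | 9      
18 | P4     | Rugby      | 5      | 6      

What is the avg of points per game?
SELECT game, AVG(points) as result
FROM scores
GROUP BY game

Result:
  Baseball: 39.00
  Basketball: 11.00
  Football: 17.60
  Hockey: 17.00
  Rugby: 22.67
  Soccer: 14.50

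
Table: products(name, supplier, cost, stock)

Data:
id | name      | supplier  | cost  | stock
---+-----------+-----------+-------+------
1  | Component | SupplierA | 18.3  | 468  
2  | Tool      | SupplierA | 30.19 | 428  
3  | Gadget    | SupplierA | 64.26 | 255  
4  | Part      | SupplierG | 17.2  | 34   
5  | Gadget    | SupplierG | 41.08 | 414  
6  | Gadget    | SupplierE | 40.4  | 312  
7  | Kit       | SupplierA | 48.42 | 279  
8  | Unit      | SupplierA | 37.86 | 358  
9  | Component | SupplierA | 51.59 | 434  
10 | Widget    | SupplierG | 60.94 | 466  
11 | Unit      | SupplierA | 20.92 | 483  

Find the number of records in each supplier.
SELECT supplier, COUNT(*) as count
FROM products
GROUP BY supplier

Result:
  SupplierA: 7
  SupplierE: 1
  SupplierG: 3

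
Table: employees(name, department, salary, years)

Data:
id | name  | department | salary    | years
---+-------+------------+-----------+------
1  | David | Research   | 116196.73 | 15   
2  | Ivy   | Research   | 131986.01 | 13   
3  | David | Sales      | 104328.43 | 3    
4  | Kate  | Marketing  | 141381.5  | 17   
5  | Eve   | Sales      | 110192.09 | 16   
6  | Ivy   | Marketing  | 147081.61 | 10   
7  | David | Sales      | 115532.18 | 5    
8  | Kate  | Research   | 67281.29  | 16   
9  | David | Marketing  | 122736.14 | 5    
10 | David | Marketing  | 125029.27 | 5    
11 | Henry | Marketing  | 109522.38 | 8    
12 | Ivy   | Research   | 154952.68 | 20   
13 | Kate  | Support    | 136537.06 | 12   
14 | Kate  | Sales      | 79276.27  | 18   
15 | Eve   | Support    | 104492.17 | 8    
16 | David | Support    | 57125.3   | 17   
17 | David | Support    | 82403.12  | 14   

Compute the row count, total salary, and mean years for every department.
SELECT department,
       COUNT(*) as cnt,
       SUM(salary) as total_salary,
       AVG(years) as avg_years
FROM employees
GROUP BY department

Result:
  Marketing: 5 records, 645750.90 total salary, 9.00 avg years
  Research: 4 records, 470416.71 total salary, 16.00 avg years
  Sales: 4 records, 409328.97 total salary, 10.50 avg years
  Support: 4 records, 380557.65 total salary, 12.75 avg years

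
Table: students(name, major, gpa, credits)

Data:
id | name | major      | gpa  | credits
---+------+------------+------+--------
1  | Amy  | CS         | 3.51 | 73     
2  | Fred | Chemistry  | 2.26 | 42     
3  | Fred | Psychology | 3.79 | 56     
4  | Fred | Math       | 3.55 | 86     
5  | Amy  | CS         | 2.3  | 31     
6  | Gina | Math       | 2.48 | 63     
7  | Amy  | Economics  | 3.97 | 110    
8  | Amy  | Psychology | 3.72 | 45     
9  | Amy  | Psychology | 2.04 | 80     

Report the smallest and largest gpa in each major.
SELECT major, MIN(gpa), MAX(gpa)
FROM students
GROUP BY major

Result:
  CS: min=2.30, max=3.51
  Chemistry: min=2.26, max=2.26
  Economics: min=3.97, max=3.97
  Math: min=2.48, max=3.55
  Psychology: min=2.04, max=3.79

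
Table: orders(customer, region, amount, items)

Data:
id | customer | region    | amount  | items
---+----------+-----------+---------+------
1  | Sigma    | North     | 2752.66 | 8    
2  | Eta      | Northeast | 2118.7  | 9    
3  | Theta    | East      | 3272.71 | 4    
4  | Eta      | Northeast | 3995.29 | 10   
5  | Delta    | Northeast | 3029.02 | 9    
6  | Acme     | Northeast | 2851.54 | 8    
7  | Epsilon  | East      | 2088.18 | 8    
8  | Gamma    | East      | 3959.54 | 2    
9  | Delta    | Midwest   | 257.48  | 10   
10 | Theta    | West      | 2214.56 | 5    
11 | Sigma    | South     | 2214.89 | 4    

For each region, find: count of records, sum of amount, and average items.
SELECT region,
       COUNT(*) as cnt,
       SUM(amount) as total_amount,
       AVG(items) as avg_items
FROM orders
GROUP BY region

Result:
  East: 3 records, 9320.43 total amount, 4.67 avg items
  Midwest: 1 records, 257.48 total amount, 10.00 avg items
  North: 1 records, 2752.66 total amount, 8.00 avg items
  Northeast: 4 records, 11994.55 total amount, 9.00 avg items
  South: 1 records, 2214.89 total amount, 4.00 avg items
  West: 1 records, 2214.56 total amount, 5.00 avg items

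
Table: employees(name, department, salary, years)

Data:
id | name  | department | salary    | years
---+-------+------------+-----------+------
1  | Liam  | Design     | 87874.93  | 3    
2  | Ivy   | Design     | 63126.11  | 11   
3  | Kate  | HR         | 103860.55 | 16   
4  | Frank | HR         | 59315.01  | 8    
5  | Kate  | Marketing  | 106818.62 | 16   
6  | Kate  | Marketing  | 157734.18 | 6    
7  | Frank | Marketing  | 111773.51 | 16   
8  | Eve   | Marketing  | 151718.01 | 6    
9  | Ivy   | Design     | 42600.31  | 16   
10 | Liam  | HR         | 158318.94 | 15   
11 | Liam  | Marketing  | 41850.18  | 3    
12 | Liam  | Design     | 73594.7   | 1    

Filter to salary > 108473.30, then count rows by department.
SELECT department, COUNT(*)
FROM employees
WHERE salary > 108473.30
GROUP BY department

Note: WHERE filters rows before grouping.

Result:
  HR: 1
  Marketing: 3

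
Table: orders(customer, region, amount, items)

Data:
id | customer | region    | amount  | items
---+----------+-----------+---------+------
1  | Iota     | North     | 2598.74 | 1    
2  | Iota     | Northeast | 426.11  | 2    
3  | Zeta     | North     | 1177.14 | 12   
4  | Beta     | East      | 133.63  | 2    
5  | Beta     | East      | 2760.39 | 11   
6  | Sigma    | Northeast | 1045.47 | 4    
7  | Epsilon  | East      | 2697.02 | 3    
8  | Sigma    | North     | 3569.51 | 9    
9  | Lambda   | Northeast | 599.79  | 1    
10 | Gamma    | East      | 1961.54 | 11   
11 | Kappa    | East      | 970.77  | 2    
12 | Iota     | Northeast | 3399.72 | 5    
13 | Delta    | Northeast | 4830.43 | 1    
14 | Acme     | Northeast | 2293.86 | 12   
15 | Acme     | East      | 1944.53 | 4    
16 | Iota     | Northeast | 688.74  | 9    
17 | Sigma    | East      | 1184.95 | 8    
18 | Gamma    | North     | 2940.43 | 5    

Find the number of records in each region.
SELECT region, COUNT(*) as count
FROM orders
GROUP BY region

Result:
  East: 7
  North: 4
  Northeast: 7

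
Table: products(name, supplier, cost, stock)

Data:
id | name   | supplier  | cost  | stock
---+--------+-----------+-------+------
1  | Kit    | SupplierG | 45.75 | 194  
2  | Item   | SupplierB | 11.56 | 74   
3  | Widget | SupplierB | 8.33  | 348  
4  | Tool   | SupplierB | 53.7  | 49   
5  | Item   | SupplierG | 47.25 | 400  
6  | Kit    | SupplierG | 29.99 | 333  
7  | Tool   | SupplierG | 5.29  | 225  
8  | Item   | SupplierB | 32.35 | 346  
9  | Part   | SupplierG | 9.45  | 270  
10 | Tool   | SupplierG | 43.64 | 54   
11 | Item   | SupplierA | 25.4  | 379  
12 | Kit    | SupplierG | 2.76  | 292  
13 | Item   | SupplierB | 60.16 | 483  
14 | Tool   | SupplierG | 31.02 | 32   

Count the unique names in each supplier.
SELECT supplier, COUNT(DISTINCT name)
FROM products
GROUP BY supplier

Result:
  SupplierA: 1 distinct
  SupplierB: 3 distinct
  SupplierG: 4 distinct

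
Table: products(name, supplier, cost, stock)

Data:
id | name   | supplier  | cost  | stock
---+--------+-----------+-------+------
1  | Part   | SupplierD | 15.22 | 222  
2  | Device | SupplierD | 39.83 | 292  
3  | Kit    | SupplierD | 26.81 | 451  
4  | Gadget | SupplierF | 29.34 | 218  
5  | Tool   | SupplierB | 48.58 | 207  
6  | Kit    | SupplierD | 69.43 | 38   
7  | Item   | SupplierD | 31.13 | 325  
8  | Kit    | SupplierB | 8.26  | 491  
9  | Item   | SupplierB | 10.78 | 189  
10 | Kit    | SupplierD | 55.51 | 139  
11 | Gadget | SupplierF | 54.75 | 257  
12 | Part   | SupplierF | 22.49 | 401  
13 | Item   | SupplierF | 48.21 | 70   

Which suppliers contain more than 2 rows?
SELECT supplier, COUNT(*) as cnt
FROM products
GROUP BY supplier
HAVING COUNT(*) > 2

Result:
  SupplierB: 3
  SupplierD: 6
  SupplierF: 4

Note: HAVING filters groups after aggregation, WHERE filters rows before.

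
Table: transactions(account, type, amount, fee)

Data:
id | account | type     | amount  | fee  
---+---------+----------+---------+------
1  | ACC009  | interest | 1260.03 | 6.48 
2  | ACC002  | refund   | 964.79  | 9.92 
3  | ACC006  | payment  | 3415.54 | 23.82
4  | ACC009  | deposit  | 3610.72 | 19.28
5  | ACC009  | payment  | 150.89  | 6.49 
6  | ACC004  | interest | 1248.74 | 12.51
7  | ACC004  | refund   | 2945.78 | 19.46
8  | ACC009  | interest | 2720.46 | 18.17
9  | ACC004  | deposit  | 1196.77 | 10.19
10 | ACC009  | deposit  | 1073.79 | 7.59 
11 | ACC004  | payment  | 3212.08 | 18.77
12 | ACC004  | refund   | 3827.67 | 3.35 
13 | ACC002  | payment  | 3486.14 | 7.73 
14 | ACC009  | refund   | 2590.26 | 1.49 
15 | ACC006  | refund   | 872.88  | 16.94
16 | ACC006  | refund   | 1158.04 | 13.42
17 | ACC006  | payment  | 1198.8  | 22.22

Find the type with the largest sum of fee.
SELECT type, SUM(fee) as val
FROM transactions
GROUP BY type
ORDER BY val DESC
LIMIT 1

Result: payment with sum(fee) = 79.03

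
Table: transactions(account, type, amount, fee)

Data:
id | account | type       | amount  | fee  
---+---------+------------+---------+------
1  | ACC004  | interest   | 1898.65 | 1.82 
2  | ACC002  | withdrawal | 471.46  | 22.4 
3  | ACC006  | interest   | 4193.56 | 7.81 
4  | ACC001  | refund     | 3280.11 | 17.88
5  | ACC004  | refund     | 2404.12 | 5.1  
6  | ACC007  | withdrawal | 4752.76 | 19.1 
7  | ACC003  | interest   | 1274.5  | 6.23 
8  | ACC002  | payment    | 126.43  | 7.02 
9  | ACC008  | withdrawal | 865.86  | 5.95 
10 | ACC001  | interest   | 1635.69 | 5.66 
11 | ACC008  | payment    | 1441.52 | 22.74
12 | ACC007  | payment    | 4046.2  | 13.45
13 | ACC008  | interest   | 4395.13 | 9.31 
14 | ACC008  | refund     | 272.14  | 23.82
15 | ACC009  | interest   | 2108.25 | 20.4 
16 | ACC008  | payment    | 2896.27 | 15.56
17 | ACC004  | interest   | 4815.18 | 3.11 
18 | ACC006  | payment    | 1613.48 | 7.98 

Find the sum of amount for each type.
SELECT type, SUM(amount) as result
FROM transactions
GROUP BY type

Result:
  interest: 20320.96
  payment: 10123.90
  refund: 5956.37
  withdrawal: 6090.08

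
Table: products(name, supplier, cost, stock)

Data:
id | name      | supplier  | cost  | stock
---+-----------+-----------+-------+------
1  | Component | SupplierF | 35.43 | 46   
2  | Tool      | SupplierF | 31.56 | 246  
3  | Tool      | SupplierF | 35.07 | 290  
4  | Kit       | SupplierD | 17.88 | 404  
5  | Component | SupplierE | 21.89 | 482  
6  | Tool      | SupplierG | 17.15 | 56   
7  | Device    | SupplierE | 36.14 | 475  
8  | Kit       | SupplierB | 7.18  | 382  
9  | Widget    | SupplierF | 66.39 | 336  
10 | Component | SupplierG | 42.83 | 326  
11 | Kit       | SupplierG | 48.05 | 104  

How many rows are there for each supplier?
SELECT supplier, COUNT(*) as count
FROM products
GROUP BY supplier

Result:
  SupplierB: 1
  SupplierD: 1
  SupplierE: 2
  SupplierF: 4
  SupplierG: 3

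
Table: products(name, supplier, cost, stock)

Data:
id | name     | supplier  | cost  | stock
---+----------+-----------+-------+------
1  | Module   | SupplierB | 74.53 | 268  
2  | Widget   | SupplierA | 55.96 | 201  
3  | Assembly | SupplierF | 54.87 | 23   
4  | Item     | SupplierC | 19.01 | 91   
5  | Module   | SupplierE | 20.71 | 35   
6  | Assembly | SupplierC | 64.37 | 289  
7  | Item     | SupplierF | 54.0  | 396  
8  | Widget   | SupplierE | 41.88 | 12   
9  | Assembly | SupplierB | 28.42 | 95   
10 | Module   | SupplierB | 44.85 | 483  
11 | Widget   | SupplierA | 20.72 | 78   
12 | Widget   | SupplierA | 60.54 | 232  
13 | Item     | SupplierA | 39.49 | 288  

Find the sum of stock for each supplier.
SELECT supplier, SUM(stock) as result
FROM products
GROUP BY supplier

Result:
  SupplierA: 799
  SupplierB: 846
  SupplierC: 380
  SupplierE: 47
  SupplierF: 419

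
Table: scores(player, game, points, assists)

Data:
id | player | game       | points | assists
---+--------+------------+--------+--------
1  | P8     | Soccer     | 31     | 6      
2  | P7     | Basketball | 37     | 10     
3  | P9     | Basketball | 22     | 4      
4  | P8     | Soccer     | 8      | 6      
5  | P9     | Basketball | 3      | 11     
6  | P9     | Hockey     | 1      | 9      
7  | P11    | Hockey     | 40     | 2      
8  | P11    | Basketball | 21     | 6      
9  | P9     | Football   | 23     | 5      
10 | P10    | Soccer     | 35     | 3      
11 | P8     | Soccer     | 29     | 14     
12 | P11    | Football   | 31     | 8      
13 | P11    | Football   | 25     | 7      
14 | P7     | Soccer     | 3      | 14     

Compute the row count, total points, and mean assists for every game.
SELECT game,
       COUNT(*) as cnt,
       SUM(points) as total_points,
       AVG(assists) as avg_assists
FROM scores
GROUP BY game

Result:
  Basketball: 4 records, 83 total points, 7.75 avg assists
  Football: 3 records, 79 total points, 6.67 avg assists
  Hockey: 2 records, 41 total points, 5.50 avg assists
  Soccer: 5 records, 106 total points, 8.60 avg assists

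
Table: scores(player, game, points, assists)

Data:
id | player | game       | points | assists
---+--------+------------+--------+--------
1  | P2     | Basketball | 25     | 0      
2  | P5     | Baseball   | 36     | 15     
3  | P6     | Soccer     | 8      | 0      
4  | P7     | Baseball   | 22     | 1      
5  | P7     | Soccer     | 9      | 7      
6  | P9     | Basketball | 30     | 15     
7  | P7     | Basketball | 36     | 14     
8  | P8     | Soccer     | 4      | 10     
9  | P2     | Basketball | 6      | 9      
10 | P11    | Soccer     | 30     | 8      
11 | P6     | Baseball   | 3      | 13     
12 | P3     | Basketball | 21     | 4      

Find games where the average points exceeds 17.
SELECT game, AVG(points)
FROM scores
GROUP BY game
HAVING AVG(points) > 17

Result:
  Baseball: avg=20.33
  Basketball: avg=23.60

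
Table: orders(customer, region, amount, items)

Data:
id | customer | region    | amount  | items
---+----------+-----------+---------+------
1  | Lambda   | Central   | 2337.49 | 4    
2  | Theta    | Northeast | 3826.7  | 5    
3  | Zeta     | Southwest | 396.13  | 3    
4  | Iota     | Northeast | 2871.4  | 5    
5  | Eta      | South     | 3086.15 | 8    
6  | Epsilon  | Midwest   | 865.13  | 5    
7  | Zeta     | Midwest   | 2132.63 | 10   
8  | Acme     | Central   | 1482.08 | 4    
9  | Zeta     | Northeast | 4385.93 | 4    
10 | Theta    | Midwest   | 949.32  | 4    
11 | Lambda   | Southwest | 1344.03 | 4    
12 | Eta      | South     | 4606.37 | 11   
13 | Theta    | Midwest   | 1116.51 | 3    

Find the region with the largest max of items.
SELECT region, MAX(items) as val
FROM orders
GROUP BY region
ORDER BY val DESC
LIMIT 1

Result: South with max(items) = 11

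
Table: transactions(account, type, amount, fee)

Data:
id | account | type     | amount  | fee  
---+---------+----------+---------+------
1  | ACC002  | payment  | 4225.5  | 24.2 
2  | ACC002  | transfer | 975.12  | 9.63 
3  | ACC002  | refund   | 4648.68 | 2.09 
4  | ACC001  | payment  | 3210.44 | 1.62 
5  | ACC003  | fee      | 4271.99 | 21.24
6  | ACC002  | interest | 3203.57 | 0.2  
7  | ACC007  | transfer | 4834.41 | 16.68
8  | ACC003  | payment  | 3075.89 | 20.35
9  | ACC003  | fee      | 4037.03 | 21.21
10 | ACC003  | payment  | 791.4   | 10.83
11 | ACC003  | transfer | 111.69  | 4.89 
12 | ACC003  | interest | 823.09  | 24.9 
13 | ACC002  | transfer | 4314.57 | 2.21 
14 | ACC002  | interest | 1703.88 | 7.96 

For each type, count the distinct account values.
SELECT type, COUNT(DISTINCT account)
FROM transactions
GROUP BY type

Result:
  fee: 1 distinct
  interest: 2 distinct
  payment: 3 distinct
  refund: 1 distinct
  transfer: 3 distinct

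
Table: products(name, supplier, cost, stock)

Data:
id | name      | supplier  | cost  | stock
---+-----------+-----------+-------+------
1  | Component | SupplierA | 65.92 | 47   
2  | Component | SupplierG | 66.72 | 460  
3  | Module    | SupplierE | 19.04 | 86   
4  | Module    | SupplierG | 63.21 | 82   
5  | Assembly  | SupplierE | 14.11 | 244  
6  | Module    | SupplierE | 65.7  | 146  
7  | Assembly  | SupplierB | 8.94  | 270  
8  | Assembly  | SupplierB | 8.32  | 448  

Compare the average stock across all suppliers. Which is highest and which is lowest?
SELECT supplier, AVG(stock)
FROM products
GROUP BY supplier
ORDER BY AVG(stock)

All groups:
  SupplierA: 47.00
  SupplierE: 158.67
  SupplierG: 271.00
  SupplierB: 359.00

Highest: SupplierB (359.00)
Lowest: SupplierA (47.00)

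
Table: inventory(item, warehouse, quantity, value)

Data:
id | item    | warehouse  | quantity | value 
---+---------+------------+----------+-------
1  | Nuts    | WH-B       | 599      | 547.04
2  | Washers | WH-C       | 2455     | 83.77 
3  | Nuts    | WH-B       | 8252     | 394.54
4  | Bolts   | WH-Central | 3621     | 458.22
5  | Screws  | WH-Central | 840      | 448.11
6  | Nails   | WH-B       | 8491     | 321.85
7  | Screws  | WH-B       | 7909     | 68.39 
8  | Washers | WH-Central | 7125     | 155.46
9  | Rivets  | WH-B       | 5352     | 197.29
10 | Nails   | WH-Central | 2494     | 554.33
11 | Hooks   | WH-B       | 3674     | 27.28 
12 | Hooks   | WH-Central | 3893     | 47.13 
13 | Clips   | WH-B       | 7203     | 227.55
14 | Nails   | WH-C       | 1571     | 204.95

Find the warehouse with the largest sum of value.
SELECT warehouse, SUM(value) as val
FROM inventory
GROUP BY warehouse
ORDER BY val DESC
LIMIT 1

Result: WH-B with sum(value) = 1783.94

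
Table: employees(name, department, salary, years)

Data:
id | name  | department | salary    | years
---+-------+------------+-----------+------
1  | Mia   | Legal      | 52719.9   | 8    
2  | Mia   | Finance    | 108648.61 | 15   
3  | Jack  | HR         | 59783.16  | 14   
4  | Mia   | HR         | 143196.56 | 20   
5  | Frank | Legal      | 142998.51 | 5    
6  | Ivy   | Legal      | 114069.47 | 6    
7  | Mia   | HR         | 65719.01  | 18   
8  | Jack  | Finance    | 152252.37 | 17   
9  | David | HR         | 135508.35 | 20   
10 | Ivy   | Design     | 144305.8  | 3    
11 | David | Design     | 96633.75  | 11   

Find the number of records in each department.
SELECT department, COUNT(*) as count
FROM employees
GROUP BY department

Result:
  Design: 2
  Finance: 2
  HR: 4
  Legal: 3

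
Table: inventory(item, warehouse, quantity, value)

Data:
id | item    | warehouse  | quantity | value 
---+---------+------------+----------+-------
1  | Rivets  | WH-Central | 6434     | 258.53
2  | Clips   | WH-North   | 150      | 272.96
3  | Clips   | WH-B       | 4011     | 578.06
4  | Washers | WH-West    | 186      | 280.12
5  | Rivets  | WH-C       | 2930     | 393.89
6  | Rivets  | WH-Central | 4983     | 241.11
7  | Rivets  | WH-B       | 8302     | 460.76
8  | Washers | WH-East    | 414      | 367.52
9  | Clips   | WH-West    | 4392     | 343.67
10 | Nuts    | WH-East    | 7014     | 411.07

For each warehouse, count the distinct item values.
SELECT warehouse, COUNT(DISTINCT item)
FROM inventory
GROUP BY warehouse

Result:
  WH-B: 2 distinct
  WH-C: 1 distinct
  WH-Central: 1 distinct
  WH-East: 2 distinct
  WH-North: 1 distinct
  WH-West: 2 distinct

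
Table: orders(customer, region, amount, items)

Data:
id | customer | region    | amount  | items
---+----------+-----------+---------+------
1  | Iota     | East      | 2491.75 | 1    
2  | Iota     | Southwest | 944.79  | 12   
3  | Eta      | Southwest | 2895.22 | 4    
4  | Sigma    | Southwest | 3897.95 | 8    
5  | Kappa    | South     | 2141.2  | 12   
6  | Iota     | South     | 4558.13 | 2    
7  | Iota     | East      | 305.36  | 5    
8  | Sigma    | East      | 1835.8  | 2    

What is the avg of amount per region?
SELECT region, AVG(amount) as result
FROM orders
GROUP BY region

Result:
  East: 1544.30
  South: 3349.67
  Southwest: 2579.32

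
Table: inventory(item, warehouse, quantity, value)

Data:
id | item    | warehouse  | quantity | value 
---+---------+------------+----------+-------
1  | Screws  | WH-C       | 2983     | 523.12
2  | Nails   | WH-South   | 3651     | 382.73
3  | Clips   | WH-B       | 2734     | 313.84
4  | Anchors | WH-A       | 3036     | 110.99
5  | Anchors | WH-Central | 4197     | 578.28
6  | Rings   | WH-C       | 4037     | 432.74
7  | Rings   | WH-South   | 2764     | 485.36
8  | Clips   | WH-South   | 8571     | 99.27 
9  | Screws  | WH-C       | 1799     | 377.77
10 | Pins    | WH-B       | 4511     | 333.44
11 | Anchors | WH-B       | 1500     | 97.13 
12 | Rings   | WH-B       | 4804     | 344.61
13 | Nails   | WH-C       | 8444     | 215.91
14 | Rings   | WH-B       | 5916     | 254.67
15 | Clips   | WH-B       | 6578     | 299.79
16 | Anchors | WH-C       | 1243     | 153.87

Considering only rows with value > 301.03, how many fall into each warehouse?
SELECT warehouse, COUNT(*)
FROM inventory
WHERE value > 301.03
GROUP BY warehouse

Note: WHERE filters rows before grouping.

Result:
  WH-B: 3
  WH-C: 3
  WH-Central: 1
  WH-South: 2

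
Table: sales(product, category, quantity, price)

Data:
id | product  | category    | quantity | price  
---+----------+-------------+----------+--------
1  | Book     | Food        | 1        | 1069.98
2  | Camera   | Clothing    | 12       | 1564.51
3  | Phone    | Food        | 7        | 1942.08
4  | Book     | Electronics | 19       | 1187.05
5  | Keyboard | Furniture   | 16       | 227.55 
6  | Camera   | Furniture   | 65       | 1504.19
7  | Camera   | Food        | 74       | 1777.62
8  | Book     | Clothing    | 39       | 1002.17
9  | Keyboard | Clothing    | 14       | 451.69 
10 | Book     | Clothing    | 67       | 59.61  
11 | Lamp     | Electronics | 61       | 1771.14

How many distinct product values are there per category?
SELECT category, COUNT(DISTINCT product)
FROM sales
GROUP BY category

Result:
  Clothing: 3 distinct
  Electronics: 2 distinct
  Food: 3 distinct
  Furniture: 2 distinct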